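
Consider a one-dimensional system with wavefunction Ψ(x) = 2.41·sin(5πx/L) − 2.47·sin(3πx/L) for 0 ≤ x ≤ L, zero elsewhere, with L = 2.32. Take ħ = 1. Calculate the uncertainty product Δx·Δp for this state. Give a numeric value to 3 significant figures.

Δx = √(⟨x²⟩−⟨x⟩²), Δp = √(⟨p²⟩−⟨p⟩²).
On 0 ≤ x ≤ L (j ≠ l): ∫sin²(jπx/L) dx = L/2, ∫sin(jπx/L)·sin(lπx/L) dx = 0; diagonal moments ∫x·sin²(jπx/L) dx = L²/4, ∫x²·sin²(jπx/L) dx = L³·(1/6 − 1/(4j²π²)); cross terms ∫x·sin(jπx/L)·sin(lπx/L) dx = 0 for j + l even and −4jlL²/(π²(j² − l²)²) for j + l odd, ∫x²·sin(jπx/L)·sin(lπx/L) dx = (−1)^(j+l)·4jlL³/(π²(j² − l²)²); higher powers the same way via product-to-sum and parts. d²/dx² sin(jπx/L) = −(jπ/L)²·sin(jπx/L); on 0 ≤ x ≤ L, ∫sin²(jπx/L) dx = L/2 and ∫sin(jπx/L)·sin(lπx/L) dx = 0 for j ≠ l, so only diagonal terms survive in ∫|Ψ|² and ∫Ψ·Ψ″; ∫Ψ·Ψ′ dx = [Ψ²/2] between the walls = 0.
Normalization: ∫|Ψ|² dx = 13.814.
⟨x⟩ = 1.1600, ⟨x²⟩ = 1.5177 ⇒ Δx = 0.41489.
⟨p⟩ = 0.0000, ⟨p²⟩ = 30.812 ⇒ Δp = 5.5508.
Δx·Δp = 2.3030.

2.30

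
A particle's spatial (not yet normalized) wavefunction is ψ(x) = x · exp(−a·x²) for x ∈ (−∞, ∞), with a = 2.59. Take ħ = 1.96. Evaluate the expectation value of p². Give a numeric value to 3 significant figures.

29.8

p² ψ = −ħ² d²ψ/dx²; ⟨p²⟩ = −ħ² ∫ ψ*·ψ'' dx / ∫|ψ|² dx.
Expand each integrand as polynomial × e^(−2ax²) and use ∫x^(2j)·e^(−2ax²) dx = (2j−1)!!/(4a)^j · √(π/(2a)), odd powers → 0; here √(π/(2a)) = 0.77877. Differentiate with the product rule, d/dx e^(−ax²) = −2ax·e^(−ax²).
State is unnormalized: ∫|ψ|² dx = 0.075171, and ∫ψ*·(−ħ² ψ'') dx = 2.2438, so ⟨p²⟩ = 2.2438 / 0.075171.
⟨p²⟩ = 29.849.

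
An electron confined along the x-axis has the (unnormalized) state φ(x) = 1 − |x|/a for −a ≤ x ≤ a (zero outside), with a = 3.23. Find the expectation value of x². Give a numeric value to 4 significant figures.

1.043

⟨x²⟩ = ∫ x²·|φ|² dx / ∫|φ|² dx (integrals over the domain).
φ is even, so ∫ over [−a, a] = 2∫₀ᵃ with φ = 1 − x/a there: ∫₀ᵃ (1 − x/a)² dx = a/3, ∫₀ᵃ x²(1 − x/a)² dx = a³/30, ∫₀ᵃ x⁴(1 − x/a)² dx = a⁵/105.
State is unnormalized: ∫|φ|² dx = 2.1533, and ∫φ*·x²·φ dx = 2.2466, so ⟨x²⟩ = 2.2466 / 2.1533.
⟨x²⟩ = 1.0433.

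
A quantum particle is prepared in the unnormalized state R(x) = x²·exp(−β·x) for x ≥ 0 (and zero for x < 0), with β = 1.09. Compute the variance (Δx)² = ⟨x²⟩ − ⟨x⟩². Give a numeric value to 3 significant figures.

Compute ⟨x⟩ and ⟨x²⟩ separately, then (Δx)² = ⟨x²⟩ − ⟨x⟩².
Every integrand reduces to terms xʲ·e^(−2βx) on [0, ∞); use ∫₀^∞ xʲ·e^(−2βx) dx = j!/(2β)^(j+1).
Normalization: ∫|R|² dx = 0.48745.
⟨x⟩ = 2.2936 and ⟨x²⟩ = 6.3126.
(Δx)² = 6.3126 − (2.2936)² = 1.0521.

1.05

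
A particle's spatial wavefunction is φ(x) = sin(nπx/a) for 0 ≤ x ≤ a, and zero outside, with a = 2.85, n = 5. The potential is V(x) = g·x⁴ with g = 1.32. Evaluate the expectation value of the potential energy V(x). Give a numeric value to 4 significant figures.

17.07

⟨V⟩ = ∫ V(x)·|φ|² dx / ∫|φ|² dx.
With sin²θ = (1 − cos2θ)/2 on 0 ≤ x ≤ a: ∫sin²(nπx/a) dx = a/2, ∫x·sin²(nπx/a) dx = a²/4, ∫x²·sin²(nπx/a) dx = a³·(1/6 − 1/(4n²π²)); higher powers xᵏ the same way, integrating xᵏ·cos(2nπx/a) by parts.
State is unnormalized: ∫|φ|² dx = 1.4250, and ∫φ*·V(x)·φ dx = 24.320, so ⟨V⟩ = 24.320 / 1.4250.
⟨V⟩ = 17.067.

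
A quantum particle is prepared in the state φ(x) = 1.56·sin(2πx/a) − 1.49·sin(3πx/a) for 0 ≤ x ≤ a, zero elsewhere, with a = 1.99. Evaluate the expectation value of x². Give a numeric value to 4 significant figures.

2.053

⟨x²⟩ = ∫ x²·|φ|² dx / ∫|φ|² dx (integrals over the domain).
On 0 ≤ x ≤ a (j ≠ l): ∫sin²(jπx/a) dx = a/2, ∫sin(jπx/a)·sin(lπx/a) dx = 0; diagonal moments ∫x·sin²(jπx/a) dx = a²/4, ∫x²·sin²(jπx/a) dx = a³·(1/6 − 1/(4j²π²)); cross terms ∫x·sin(jπx/a)·sin(lπx/a) dx = 0 for j + l even and −4jla²/(π²(j² − l²)²) for j + l odd, ∫x²·sin(jπx/a)·sin(lπx/a) dx = (−1)^(j+l)·4jla³/(π²(j² − l²)²); higher powers the same way via product-to-sum and parts.
State is unnormalized: ∫|φ|² dx = 4.6304, and ∫φ*·x²·φ dx = 9.5051, so ⟨x²⟩ = 9.5051 / 4.6304.
⟨x²⟩ = 2.0527.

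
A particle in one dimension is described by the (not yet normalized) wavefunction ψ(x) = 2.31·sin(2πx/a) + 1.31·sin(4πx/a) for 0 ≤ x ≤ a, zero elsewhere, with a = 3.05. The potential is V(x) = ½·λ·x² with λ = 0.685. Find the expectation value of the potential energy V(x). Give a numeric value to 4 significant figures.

1.152

⟨V⟩ = ∫ V(x)·|ψ|² dx / ∫|ψ|² dx.
On 0 ≤ x ≤ a (j ≠ l): ∫sin²(jπx/a) dx = a/2, ∫sin(jπx/a)·sin(lπx/a) dx = 0; diagonal moments ∫x·sin²(jπx/a) dx = a²/4, ∫x²·sin²(jπx/a) dx = a³·(1/6 − 1/(4j²π²)); cross terms ∫x·sin(jπx/a)·sin(lπx/a) dx = 0 for j + l even and −4jla²/(π²(j² − l²)²) for j + l odd, ∫x²·sin(jπx/a)·sin(lπx/a) dx = (−1)^(j+l)·4jla³/(π²(j² − l²)²); higher powers the same way via product-to-sum and parts.
State is unnormalized: ∫|ψ|² dx = 10.755, and ∫ψ*·V(x)·ψ dx = 12.391, so ⟨V⟩ = 12.391 / 10.755.
⟨V⟩ = 1.1522.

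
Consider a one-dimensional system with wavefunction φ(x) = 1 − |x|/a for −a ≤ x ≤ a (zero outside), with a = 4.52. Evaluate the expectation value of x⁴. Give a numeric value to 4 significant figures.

⟨x⁴⟩ = ∫ x⁴·|φ|² dx / ∫|φ|² dx (integrals over the domain).
φ is even, so ∫ over [−a, a] = 2∫₀ᵃ with φ = 1 − x/a there: ∫₀ᵃ (1 − x/a)² dx = a/3, ∫₀ᵃ x²(1 − x/a)² dx = a³/30, ∫₀ᵃ x⁴(1 − x/a)² dx = a⁵/105.
State is unnormalized: ∫|φ|² dx = 3.0133, and ∫φ*·x⁴·φ dx = 35.936, so ⟨x⁴⟩ = 35.936 / 3.0133.
⟨x⁴⟩ = 11.926.

11.93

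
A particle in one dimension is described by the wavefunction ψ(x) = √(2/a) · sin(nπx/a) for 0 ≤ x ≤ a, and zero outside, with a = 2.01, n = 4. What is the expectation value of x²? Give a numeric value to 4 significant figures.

⟨x²⟩ = ∫ x²·|ψ|² dx (integrals over the domain).
With sin²θ = (1 − cos2θ)/2 on 0 ≤ x ≤ a: ∫sin²(nπx/a) dx = a/2, ∫x·sin²(nπx/a) dx = a²/4, ∫x²·sin²(nπx/a) dx = a³·(1/6 − 1/(4n²π²)); higher powers xᵏ the same way, integrating xᵏ·cos(2nπx/a) by parts.
⟨x²⟩ = 1.3339.

1.334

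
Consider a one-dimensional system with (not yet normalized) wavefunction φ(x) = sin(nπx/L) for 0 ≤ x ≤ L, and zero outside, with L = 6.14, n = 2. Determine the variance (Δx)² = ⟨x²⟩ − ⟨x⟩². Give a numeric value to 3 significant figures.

2.66

Compute ⟨x⟩ and ⟨x²⟩ separately, then (Δx)² = ⟨x²⟩ − ⟨x⟩².
With sin²θ = (1 − cos2θ)/2 on 0 ≤ x ≤ L: ∫sin²(nπx/L) dx = L/2, ∫x·sin²(nπx/L) dx = L²/4, ∫x²·sin²(nπx/L) dx = L³·(1/6 − 1/(4n²π²)); higher powers xᵏ the same way, integrating xᵏ·cos(2nπx/L) by parts.
Normalization: ∫|φ|² dx = 3.0700.
⟨x⟩ = 3.0700 and ⟨x²⟩ = 12.089.
(Δx)² = 12.089 − (3.0700)² = 2.6642.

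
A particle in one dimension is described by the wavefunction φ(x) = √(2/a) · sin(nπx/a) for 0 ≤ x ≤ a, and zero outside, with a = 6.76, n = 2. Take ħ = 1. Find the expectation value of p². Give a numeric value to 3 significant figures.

0.864

p² φ = −ħ² d²φ/dx²; ⟨p²⟩ = −ħ² ∫ φ*·φ'' dx.
d/dx sin(nπx/a) = (nπ/a)·cos(nπx/a) and d²/dx² sin(nπx/a) = −(nπ/a)²·sin(nπx/a); on 0 ≤ x ≤ a, ∫sin²(nπx/a) dx = a/2 and ∫sin(nπx/a)·cos(nπx/a) dx = 0.
⟨p²⟩ = 0.86391.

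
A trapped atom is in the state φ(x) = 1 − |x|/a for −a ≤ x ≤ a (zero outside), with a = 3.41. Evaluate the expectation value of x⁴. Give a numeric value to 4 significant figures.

⟨x⁴⟩ = ∫ x⁴·|φ|² dx / ∫|φ|² dx (integrals over the domain).
φ is even, so ∫ over [−a, a] = 2∫₀ᵃ with φ = 1 − x/a there: ∫₀ᵃ (1 − x/a)² dx = a/3, ∫₀ᵃ x²(1 − x/a)² dx = a³/30, ∫₀ᵃ x⁴(1 − x/a)² dx = a⁵/105.
State is unnormalized: ∫|φ|² dx = 2.2733, and ∫φ*·x⁴·φ dx = 8.7824, so ⟨x⁴⟩ = 8.7824 / 2.2733.
⟨x⁴⟩ = 3.8632.

3.863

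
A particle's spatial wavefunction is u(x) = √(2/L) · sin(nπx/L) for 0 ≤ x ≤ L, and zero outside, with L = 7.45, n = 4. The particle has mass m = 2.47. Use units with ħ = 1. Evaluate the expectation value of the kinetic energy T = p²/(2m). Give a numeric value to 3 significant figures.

0.576

T = −(ħ²/2m) d²/dx², so ⟨T⟩ = −(ħ²/2m) ∫ u*·u'' dx; with m = 2.47.
d/dx sin(nπx/L) = (nπ/L)·cos(nπx/L) and d²/dx² sin(nπx/L) = −(nπ/L)²·sin(nπx/L); on 0 ≤ x ≤ L, ∫sin²(nπx/L) dx = L/2 and ∫sin(nπx/L)·cos(nπx/L) dx = 0.
⟨T⟩ = 0.57594.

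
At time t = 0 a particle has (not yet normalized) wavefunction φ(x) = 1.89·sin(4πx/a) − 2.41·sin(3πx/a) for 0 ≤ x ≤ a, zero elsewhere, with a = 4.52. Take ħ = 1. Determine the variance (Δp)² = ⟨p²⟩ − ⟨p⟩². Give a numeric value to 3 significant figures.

Compute ⟨p⟩ and ⟨p²⟩ separately; (Δp)² = ⟨p²⟩ − ⟨p⟩².
d²/dx² sin(jπx/a) = −(jπ/a)²·sin(jπx/a); on 0 ≤ x ≤ a, ∫sin²(jπx/a) dx = a/2 and ∫sin(jπx/a)·sin(lπx/a) dx = 0 for j ≠ l, so only diagonal terms survive in ∫|φ|² and ∫φ·φ″; ∫φ·φ′ dx = [φ²/2] between the walls = 0.
Normalization: ∫|φ|² dx = 21.199.
⟨p⟩ = 0.0000 and ⟨p²⟩ = 5.6355.
(Δp)² = 5.6355 − (0.0000)² = 5.6355.

5.64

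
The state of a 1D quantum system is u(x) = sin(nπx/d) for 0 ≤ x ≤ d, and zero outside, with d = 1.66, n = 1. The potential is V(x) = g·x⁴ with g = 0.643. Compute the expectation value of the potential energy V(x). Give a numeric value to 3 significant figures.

0.557

⟨V⟩ = ∫ V(x)·|u|² dx / ∫|u|² dx.
With sin²θ = (1 − cos2θ)/2 on 0 ≤ x ≤ d: ∫sin²(nπx/d) dx = d/2, ∫x·sin²(nπx/d) dx = d²/4, ∫x²·sin²(nπx/d) dx = d³·(1/6 − 1/(4n²π²)); higher powers xᵏ the same way, integrating xᵏ·cos(2nπx/d) by parts.
State is unnormalized: ∫|u|² dx = 0.83000, and ∫u*·V(x)·u dx = 0.46230, so ⟨V⟩ = 0.46230 / 0.83000.
⟨V⟩ = 0.55699.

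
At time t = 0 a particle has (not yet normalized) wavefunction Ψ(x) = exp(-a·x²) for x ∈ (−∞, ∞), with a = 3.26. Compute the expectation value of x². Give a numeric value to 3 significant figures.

0.0767

⟨x²⟩ = ∫ x²·|Ψ|² dx / ∫|Ψ|² dx (integrals over the domain).
Gaussian moments: ∫x^(2j)·e^(−2ax²) dx = (2j−1)!!/(4a)^j · √(π/(2a)), odd powers integrate to 0; here √(π/(2a)) = 0.69415.
State is unnormalized: ∫|Ψ|² dx = 0.69415, and ∫Ψ*·x²·Ψ dx = 0.053232, so ⟨x²⟩ = 0.053232 / 0.69415.
⟨x²⟩ = 0.076687.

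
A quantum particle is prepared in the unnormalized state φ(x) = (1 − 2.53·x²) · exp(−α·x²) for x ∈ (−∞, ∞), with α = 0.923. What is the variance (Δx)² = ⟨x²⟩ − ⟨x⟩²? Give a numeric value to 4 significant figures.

Compute ⟨x⟩ and ⟨x²⟩ separately, then (Δx)² = ⟨x²⟩ − ⟨x⟩².
Expand each integrand as polynomial × e^(−2αx²) and use ∫x^(2j)·e^(−2αx²) dx = (2j−1)!!/(4α)^j · √(π/(2α)), odd powers → 0; here √(π/(2α)) = 1.3045.
Normalization: ∫|φ|² dx = 1.3544.
⟨x⟩ = 0.0000 and ⟨x²⟩ = 1.0258.
(Δx)² = 1.0258 − (0.0000)² = 1.0258.

1.026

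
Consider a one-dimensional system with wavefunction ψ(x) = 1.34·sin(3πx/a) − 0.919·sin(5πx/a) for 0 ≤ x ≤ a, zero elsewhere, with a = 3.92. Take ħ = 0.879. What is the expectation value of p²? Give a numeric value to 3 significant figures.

7.01

p² ψ = −ħ² d²ψ/dx²; ⟨p²⟩ = −ħ² ∫ ψ*·ψ'' dx / ∫|ψ|² dx.
d²/dx² sin(jπx/a) = −(jπ/a)²·sin(jπx/a); on 0 ≤ x ≤ a, ∫sin²(jπx/a) dx = a/2 and ∫sin(jπx/a)·sin(lπx/a) dx = 0 for j ≠ l, so only diagonal terms survive in ∫|ψ|² and ∫ψ·ψ″; ∫ψ·ψ′ dx = [ψ²/2] between the walls = 0.
State is unnormalized: ∫|ψ|² dx = 5.1747, and ∫ψ*·(−ħ² ψ'') dx = 36.255, so ⟨p²⟩ = 36.255 / 5.1747.
⟨p²⟩ = 7.0063.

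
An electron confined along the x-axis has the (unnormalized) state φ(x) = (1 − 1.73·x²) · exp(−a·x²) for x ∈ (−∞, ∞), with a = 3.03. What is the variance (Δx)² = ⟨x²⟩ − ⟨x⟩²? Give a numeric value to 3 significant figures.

Compute ⟨x⟩ and ⟨x²⟩ separately, then (Δx)² = ⟨x²⟩ − ⟨x⟩².
Expand each integrand as polynomial × e^(−2ax²) and use ∫x^(2j)·e^(−2ax²) dx = (2j−1)!!/(4a)^j · √(π/(2a)), odd powers → 0; here √(π/(2a)) = 0.72001.
Normalization: ∫|φ|² dx = 0.55847.
⟨x⟩ = 0.0000 and ⟨x²⟩ = 0.047781.
(Δx)² = 0.047781 − (0.0000)² = 0.047781.

0.0478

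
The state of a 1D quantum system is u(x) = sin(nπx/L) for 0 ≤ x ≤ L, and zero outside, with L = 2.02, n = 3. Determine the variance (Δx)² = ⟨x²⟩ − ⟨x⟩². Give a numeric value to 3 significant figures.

0.317

Compute ⟨x⟩ and ⟨x²⟩ separately, then (Δx)² = ⟨x²⟩ − ⟨x⟩².
With sin²θ = (1 − cos2θ)/2 on 0 ≤ x ≤ L: ∫sin²(nπx/L) dx = L/2, ∫x·sin²(nπx/L) dx = L²/4, ∫x²·sin²(nπx/L) dx = L³·(1/6 − 1/(4n²π²)); higher powers xᵏ the same way, integrating xᵏ·cos(2nπx/L) by parts.
Normalization: ∫|u|² dx = 1.0100.
⟨x⟩ = 1.0100 and ⟨x²⟩ = 1.3372.
(Δx)² = 1.3372 − (1.0100)² = 0.31706.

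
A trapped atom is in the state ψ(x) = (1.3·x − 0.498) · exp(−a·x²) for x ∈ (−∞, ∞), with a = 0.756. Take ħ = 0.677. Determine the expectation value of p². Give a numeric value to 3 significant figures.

0.826

p² ψ = −ħ² d²ψ/dx²; ⟨p²⟩ = −ħ² ∫ ψ*·ψ'' dx / ∫|ψ|² dx.
Expand each integrand as polynomial × e^(−2ax²) and use ∫x^(2j)·e^(−2ax²) dx = (2j−1)!!/(4a)^j · √(π/(2a)), odd powers → 0; here √(π/(2a)) = 1.4414. Differentiate with the product rule, d/dx e^(−ax²) = −2ax·e^(−ax²).
State is unnormalized: ∫|ψ|² dx = 1.1631, and ∫ψ*·(−ħ² ψ'') dx = 0.96125, so ⟨p²⟩ = 0.96125 / 1.1631.
⟨p²⟩ = 0.82649.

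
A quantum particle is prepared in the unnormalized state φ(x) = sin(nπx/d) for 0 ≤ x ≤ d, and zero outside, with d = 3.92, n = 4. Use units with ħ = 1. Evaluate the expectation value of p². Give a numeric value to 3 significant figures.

p² φ = −ħ² d²φ/dx²; ⟨p²⟩ = −ħ² ∫ φ*·φ'' dx / ∫|φ|² dx.
d/dx sin(nπx/d) = (nπ/d)·cos(nπx/d) and d²/dx² sin(nπx/d) = −(nπ/d)²·sin(nπx/d); on 0 ≤ x ≤ d, ∫sin²(nπx/d) dx = d/2 and ∫sin(nπx/d)·cos(nπx/d) dx = 0.
State is unnormalized: ∫|φ|² dx = 1.9600, and ∫φ*·(−ħ² φ'') dx = 20.142, so ⟨p²⟩ = 20.142 / 1.9600.
⟨p²⟩ = 10.277.

10.3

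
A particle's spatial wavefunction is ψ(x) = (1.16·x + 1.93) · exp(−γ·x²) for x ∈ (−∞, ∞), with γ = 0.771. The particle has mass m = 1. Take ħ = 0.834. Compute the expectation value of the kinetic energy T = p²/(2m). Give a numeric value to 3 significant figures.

T = −(ħ²/2m) d²/dx², so ⟨T⟩ = −(ħ²/2m) ∫ ψ*·ψ'' dx / ∫|ψ|² dx; with m = 1.
Expand each integrand as polynomial × e^(−2γx²) and use ∫x^(2j)·e^(−2γx²) dx = (2j−1)!!/(4γ)^j · √(π/(2γ)), odd powers → 0; here √(π/(2γ)) = 1.4274. Differentiate with the product rule, d/dx e^(−γx²) = −2γx·e^(−γx²).
State is unnormalized: ∫|ψ|² dx = 5.9395, and ∫ψ*·(−ħ²/2m · ψ'') dx = 1.9266, so ⟨T⟩ = 1.9266 / 5.9395.
⟨T⟩ = 0.32437.

0.324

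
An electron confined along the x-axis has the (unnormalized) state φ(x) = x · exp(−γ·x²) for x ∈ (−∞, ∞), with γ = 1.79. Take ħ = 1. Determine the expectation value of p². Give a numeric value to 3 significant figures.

p² φ = −ħ² d²φ/dx²; ⟨p²⟩ = −ħ² ∫ φ*·φ'' dx / ∫|φ|² dx.
Expand each integrand as polynomial × e^(−2γx²) and use ∫x^(2j)·e^(−2γx²) dx = (2j−1)!!/(4γ)^j · √(π/(2γ)), odd powers → 0; here √(π/(2γ)) = 0.93677. Differentiate with the product rule, d/dx e^(−γx²) = −2γx·e^(−γx²).
State is unnormalized: ∫|φ|² dx = 0.13083, and ∫φ*·(−ħ² φ'') dx = 0.70258, so ⟨p²⟩ = 0.70258 / 0.13083.
⟨p²⟩ = 5.3700.

5.37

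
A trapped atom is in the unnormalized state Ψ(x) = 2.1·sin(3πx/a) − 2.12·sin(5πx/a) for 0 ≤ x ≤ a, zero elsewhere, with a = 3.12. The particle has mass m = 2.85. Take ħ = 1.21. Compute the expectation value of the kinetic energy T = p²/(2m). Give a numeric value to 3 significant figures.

4.45

T = −(ħ²/2m) d²/dx², so ⟨T⟩ = −(ħ²/2m) ∫ Ψ*·Ψ'' dx / ∫|Ψ|² dx; with m = 2.85.
d²/dx² sin(jπx/a) = −(jπ/a)²·sin(jπx/a); on 0 ≤ x ≤ a, ∫sin²(jπx/a) dx = a/2 and ∫sin(jπx/a)·sin(lπx/a) dx = 0 for j ≠ l, so only diagonal terms survive in ∫|Ψ|² and ∫Ψ·Ψ″; ∫Ψ·Ψ′ dx = [Ψ²/2] between the walls = 0.
State is unnormalized: ∫|Ψ|² dx = 13.891, and ∫Ψ*·(−ħ²/2m · Ψ'') dx = 61.773, so ⟨T⟩ = 61.773 / 13.891.
⟨T⟩ = 4.4470.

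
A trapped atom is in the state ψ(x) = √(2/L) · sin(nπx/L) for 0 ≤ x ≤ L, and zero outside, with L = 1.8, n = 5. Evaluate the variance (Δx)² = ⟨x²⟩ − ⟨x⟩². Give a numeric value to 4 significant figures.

0.2634

Compute ⟨x⟩ and ⟨x²⟩ separately, then (Δx)² = ⟨x²⟩ − ⟨x⟩².
With sin²θ = (1 − cos2θ)/2 on 0 ≤ x ≤ L: ∫sin²(nπx/L) dx = L/2, ∫x·sin²(nπx/L) dx = L²/4, ∫x²·sin²(nπx/L) dx = L³·(1/6 − 1/(4n²π²)); higher powers xᵏ the same way, integrating xᵏ·cos(2nπx/L) by parts.
⟨x⟩ = 0.90000 and ⟨x²⟩ = 1.0734.
(Δx)² = 1.0734 − (0.90000)² = 0.26343.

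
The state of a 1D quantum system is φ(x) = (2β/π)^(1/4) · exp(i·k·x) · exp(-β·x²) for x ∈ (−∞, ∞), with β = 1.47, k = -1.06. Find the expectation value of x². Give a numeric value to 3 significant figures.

⟨x²⟩ = ∫ x²·|φ|² dx (integrals over the domain).
Gaussian moments: ∫x^(2j)·e^(−2βx²) dx = (2j−1)!!/(4β)^j · √(π/(2β)), odd powers integrate to 0; here √(π/(2β)) = 1.0337.
⟨x²⟩ = 0.17007.

0.170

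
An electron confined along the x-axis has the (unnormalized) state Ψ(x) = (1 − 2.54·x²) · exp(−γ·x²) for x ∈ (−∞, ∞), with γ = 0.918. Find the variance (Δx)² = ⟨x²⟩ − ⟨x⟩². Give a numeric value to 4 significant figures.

1.042

Compute ⟨x⟩ and ⟨x²⟩ separately, then (Δx)² = ⟨x²⟩ − ⟨x⟩².
Expand each integrand as polynomial × e^(−2γx²) and use ∫x^(2j)·e^(−2γx²) dx = (2j−1)!!/(4γ)^j · √(π/(2γ)), odd powers → 0; here √(π/(2γ)) = 1.3081.
Normalization: ∫|Ψ|² dx = 1.3761.
⟨x⟩ = 0.0000 and ⟨x²⟩ = 1.0424.
(Δx)² = 1.0424 − (0.0000)² = 1.0424.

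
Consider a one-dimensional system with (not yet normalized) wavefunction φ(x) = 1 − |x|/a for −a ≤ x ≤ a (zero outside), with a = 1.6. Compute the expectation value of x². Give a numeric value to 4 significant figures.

0.2560

⟨x²⟩ = ∫ x²·|φ|² dx / ∫|φ|² dx (integrals over the domain).
φ is even, so ∫ over [−a, a] = 2∫₀ᵃ with φ = 1 − x/a there: ∫₀ᵃ (1 − x/a)² dx = a/3, ∫₀ᵃ x²(1 − x/a)² dx = a³/30, ∫₀ᵃ x⁴(1 − x/a)² dx = a⁵/105.
State is unnormalized: ∫|φ|² dx = 1.0667, and ∫φ*·x²·φ dx = 0.27307, so ⟨x²⟩ = 0.27307 / 1.0667.
⟨x²⟩ = 0.25600.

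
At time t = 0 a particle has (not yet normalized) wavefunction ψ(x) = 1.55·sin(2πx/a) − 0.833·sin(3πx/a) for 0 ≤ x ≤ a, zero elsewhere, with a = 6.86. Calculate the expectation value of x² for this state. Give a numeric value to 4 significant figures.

22.80

⟨x²⟩ = ∫ x²·|ψ|² dx / ∫|ψ|² dx (integrals over the domain).
On 0 ≤ x ≤ a (j ≠ l): ∫sin²(jπx/a) dx = a/2, ∫sin(jπx/a)·sin(lπx/a) dx = 0; diagonal moments ∫x·sin²(jπx/a) dx = a²/4, ∫x²·sin²(jπx/a) dx = a³·(1/6 − 1/(4j²π²)); cross terms ∫x·sin(jπx/a)·sin(lπx/a) dx = 0 for j + l even and −4jla²/(π²(j² − l²)²) for j + l odd, ∫x²·sin(jπx/a)·sin(lπx/a) dx = (−1)^(j+l)·4jla³/(π²(j² − l²)²); higher powers the same way via product-to-sum and parts.
State is unnormalized: ∫|ψ|² dx = 10.621, and ∫ψ*·x²·ψ dx = 242.15, so ⟨x²⟩ = 242.15 / 10.621.
⟨x²⟩ = 22.800.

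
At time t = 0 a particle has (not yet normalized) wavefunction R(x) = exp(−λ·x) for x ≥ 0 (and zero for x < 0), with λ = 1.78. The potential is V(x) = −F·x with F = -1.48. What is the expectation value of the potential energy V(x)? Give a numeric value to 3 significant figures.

0.416

⟨V⟩ = ∫ V(x)·|R|² dx / ∫|R|² dx.
Every integrand reduces to terms xʲ·e^(−2λx) on [0, ∞); use ∫₀^∞ xʲ·e^(−2λx) dx = j!/(2λ)^(j+1).
State is unnormalized: ∫|R|² dx = 0.28090, and ∫R*·V(x)·R dx = 0.11678, so ⟨V⟩ = 0.11678 / 0.28090.
⟨V⟩ = 0.41573.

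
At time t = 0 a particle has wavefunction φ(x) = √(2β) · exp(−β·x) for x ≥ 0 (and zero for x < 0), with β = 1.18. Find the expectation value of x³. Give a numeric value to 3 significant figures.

⟨x³⟩ = ∫ x³·|φ|² dx (integrals over the domain).
Every integrand reduces to terms xʲ·e^(−2βx) on [0, ∞); use ∫₀^∞ xʲ·e^(−2βx) dx = j!/(2β)^(j+1).
⟨x³⟩ = 0.45647.

0.456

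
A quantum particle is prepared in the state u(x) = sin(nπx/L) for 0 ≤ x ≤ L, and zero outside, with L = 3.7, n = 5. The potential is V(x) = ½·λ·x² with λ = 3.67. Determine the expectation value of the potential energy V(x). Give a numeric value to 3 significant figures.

⟨V⟩ = ∫ V(x)·|u|² dx / ∫|u|² dx.
With sin²θ = (1 − cos2θ)/2 on 0 ≤ x ≤ L: ∫sin²(nπx/L) dx = L/2, ∫x·sin²(nπx/L) dx = L²/4, ∫x²·sin²(nπx/L) dx = L³·(1/6 − 1/(4n²π²)); higher powers xᵏ the same way, integrating xᵏ·cos(2nπx/L) by parts.
State is unnormalized: ∫|u|² dx = 1.8500, and ∫u*·V(x)·u dx = 15.397, so ⟨V⟩ = 15.397 / 1.8500.
⟨V⟩ = 8.3228.

8.32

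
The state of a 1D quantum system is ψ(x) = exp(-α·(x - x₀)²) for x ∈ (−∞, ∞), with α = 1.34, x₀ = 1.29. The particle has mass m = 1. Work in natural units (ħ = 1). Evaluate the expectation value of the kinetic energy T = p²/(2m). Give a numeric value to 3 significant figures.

T = −(ħ²/2m) d²/dx², so ⟨T⟩ = −(ħ²/2m) ∫ ψ*·ψ'' dx / ∫|ψ|² dx; with m = 1.
Gaussian moments (u = x − x₀): ∫u^(2j)·e^(−2αu²) du = (2j−1)!!/(4α)^j · √(π/(2α)), odd powers integrate to 0; here √(π/(2α)) = 1.0827. Derivatives: d/dx e^(−αu²) = −2αu·e^(−αu²), d²/dx² e^(−αu²) = (4α²u² − 2α)·e^(−αu²).
State is unnormalized: ∫|ψ|² dx = 1.0827, and ∫ψ*·(−ħ²/2m · ψ'') dx = 0.72541, so ⟨T⟩ = 0.72541 / 1.0827.
⟨T⟩ = 0.67000.

0.670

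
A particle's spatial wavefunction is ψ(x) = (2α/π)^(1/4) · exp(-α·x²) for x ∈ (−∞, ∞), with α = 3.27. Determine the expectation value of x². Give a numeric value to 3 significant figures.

⟨x²⟩ = ∫ x²·|ψ|² dx (integrals over the domain).
Gaussian moments: ∫x^(2j)·e^(−2αx²) dx = (2j−1)!!/(4α)^j · √(π/(2α)), odd powers integrate to 0; here √(π/(2α)) = 0.69308.
⟨x²⟩ = 0.076453.

0.0765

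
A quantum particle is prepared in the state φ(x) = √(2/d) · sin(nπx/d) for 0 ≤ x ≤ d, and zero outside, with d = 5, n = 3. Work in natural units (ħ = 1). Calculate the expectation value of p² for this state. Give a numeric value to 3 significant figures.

3.55

p² φ = −ħ² d²φ/dx²; ⟨p²⟩ = −ħ² ∫ φ*·φ'' dx.
d/dx sin(nπx/d) = (nπ/d)·cos(nπx/d) and d²/dx² sin(nπx/d) = −(nπ/d)²·sin(nπx/d); on 0 ≤ x ≤ d, ∫sin²(nπx/d) dx = d/2 and ∫sin(nπx/d)·cos(nπx/d) dx = 0.
⟨p²⟩ = 3.5531.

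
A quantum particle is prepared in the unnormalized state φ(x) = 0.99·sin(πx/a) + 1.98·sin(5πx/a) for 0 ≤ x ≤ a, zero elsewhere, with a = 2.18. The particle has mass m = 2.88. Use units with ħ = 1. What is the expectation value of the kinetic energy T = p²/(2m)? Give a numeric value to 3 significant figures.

7.28

T = −(ħ²/2m) d²/dx², so ⟨T⟩ = −(ħ²/2m) ∫ φ*·φ'' dx / ∫|φ|² dx; with m = 2.88.
d²/dx² sin(jπx/a) = −(jπ/a)²·sin(jπx/a); on 0 ≤ x ≤ a, ∫sin²(jπx/a) dx = a/2 and ∫sin(jπx/a)·sin(lπx/a) dx = 0 for j ≠ l, so only diagonal terms survive in ∫|φ|² and ∫φ·φ″; ∫φ·φ′ dx = [φ²/2] between the walls = 0.
State is unnormalized: ∫|φ|² dx = 5.3415, and ∫φ*·(−ħ²/2m · φ'') dx = 38.903, so ⟨T⟩ = 38.903 / 5.3415.
⟨T⟩ = 7.2831.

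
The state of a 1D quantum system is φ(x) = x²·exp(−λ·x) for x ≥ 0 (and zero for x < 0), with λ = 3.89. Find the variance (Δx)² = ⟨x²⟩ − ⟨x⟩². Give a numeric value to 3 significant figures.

Compute ⟨x⟩ and ⟨x²⟩ separately, then (Δx)² = ⟨x²⟩ − ⟨x⟩².
Every integrand reduces to terms xʲ·e^(−2λx) on [0, ∞); use ∫₀^∞ xʲ·e^(−2λx) dx = j!/(2λ)^(j+1).
Normalization: ∫|φ|² dx = 0.00084200.
⟨x⟩ = 0.64267 and ⟨x²⟩ = 0.49564.
(Δx)² = 0.49564 − (0.64267)² = 0.082606.

0.0826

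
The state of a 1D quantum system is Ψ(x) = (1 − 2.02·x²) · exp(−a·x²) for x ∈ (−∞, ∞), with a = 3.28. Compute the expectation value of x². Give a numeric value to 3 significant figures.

⟨x²⟩ = ∫ x²·|Ψ|² dx / ∫|Ψ|² dx (integrals over the domain).
Expand each integrand as polynomial × e^(−2ax²) and use ∫x^(2j)·e^(−2ax²) dx = (2j−1)!!/(4a)^j · √(π/(2a)), odd powers → 0; here √(π/(2a)) = 0.69203.
State is unnormalized: ∫|Ψ|² dx = 0.52815, and ∫Ψ*·x²·Ψ dx = 0.022775, so ⟨x²⟩ = 0.022775 / 0.52815.
⟨x²⟩ = 0.043123.

0.0431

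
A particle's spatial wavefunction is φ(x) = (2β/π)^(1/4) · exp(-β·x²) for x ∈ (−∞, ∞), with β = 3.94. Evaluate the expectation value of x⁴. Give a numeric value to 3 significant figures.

0.0121

⟨x⁴⟩ = ∫ x⁴·|φ|² dx (integrals over the domain).
Gaussian moments: ∫x^(2j)·e^(−2βx²) dx = (2j−1)!!/(4β)^j · √(π/(2β)), odd powers integrate to 0; here √(π/(2β)) = 0.63141.
⟨x⁴⟩ = 0.012078.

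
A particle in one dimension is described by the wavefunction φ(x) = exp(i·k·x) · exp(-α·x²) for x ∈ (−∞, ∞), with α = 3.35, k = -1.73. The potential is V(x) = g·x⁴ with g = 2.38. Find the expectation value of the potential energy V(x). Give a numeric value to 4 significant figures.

0.03976

⟨V⟩ = ∫ V(x)·|φ|² dx / ∫|φ|² dx.
Gaussian moments: ∫x^(2j)·e^(−2αx²) dx = (2j−1)!!/(4α)^j · √(π/(2α)), odd powers integrate to 0; here √(π/(2α)) = 0.68476.
State is unnormalized: ∫|φ|² dx = 0.68476, and ∫φ*·V(x)·φ dx = 0.027229, so ⟨V⟩ = 0.027229 / 0.68476.
⟨V⟩ = 0.039764.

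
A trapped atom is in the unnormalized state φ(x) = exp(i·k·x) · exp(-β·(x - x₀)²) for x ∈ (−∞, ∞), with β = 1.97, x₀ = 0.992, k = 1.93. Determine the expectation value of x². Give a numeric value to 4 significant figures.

⟨x²⟩ = ∫ x²·|φ|² dx / ∫|φ|² dx (integrals over the domain).
Gaussian moments (u = x − x₀): ∫u^(2j)·e^(−2βu²) du = (2j−1)!!/(4β)^j · √(π/(2β)), odd powers integrate to 0; here √(π/(2β)) = 0.89295.
State is unnormalized: ∫|φ|² dx = 0.89295, and ∫φ*·x²·φ dx = 0.99204, so ⟨x²⟩ = 0.99204 / 0.89295.
⟨x²⟩ = 1.1110.

1.111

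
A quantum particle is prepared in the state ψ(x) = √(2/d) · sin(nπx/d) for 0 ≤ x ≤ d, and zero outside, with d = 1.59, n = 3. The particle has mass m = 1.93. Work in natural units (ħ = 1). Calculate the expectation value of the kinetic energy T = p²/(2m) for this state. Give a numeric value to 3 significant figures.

T = −(ħ²/2m) d²/dx², so ⟨T⟩ = −(ħ²/2m) ∫ ψ*·ψ'' dx; with m = 1.93.
d/dx sin(nπx/d) = (nπ/d)·cos(nπx/d) and d²/dx² sin(nπx/d) = −(nπ/d)²·sin(nπx/d); on 0 ≤ x ≤ d, ∫sin²(nπx/d) dx = d/2 and ∫sin(nπx/d)·cos(nπx/d) dx = 0.
⟨T⟩ = 9.1025.

9.10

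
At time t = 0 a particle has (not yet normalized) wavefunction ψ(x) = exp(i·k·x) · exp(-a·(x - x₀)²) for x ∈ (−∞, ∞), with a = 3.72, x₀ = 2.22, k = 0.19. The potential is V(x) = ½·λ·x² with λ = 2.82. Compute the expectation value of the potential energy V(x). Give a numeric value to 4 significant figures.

7.044

⟨V⟩ = ∫ V(x)·|ψ|² dx / ∫|ψ|² dx.
Gaussian moments (u = x − x₀): ∫u^(2j)·e^(−2au²) du = (2j−1)!!/(4a)^j · √(π/(2a)), odd powers integrate to 0; here √(π/(2a)) = 0.64981.
State is unnormalized: ∫|ψ|² dx = 0.64981, and ∫ψ*·V(x)·ψ dx = 4.5772, so ⟨V⟩ = 4.5772 / 0.64981.
⟨V⟩ = 7.0438.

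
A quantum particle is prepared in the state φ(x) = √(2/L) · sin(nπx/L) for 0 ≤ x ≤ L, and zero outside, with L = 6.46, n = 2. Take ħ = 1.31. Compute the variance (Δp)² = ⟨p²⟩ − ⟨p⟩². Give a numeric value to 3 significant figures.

Compute ⟨p⟩ and ⟨p²⟩ separately; (Δp)² = ⟨p²⟩ − ⟨p⟩².
d/dx sin(nπx/L) = (nπ/L)·cos(nπx/L) and d²/dx² sin(nπx/L) = −(nπ/L)²·sin(nπx/L); on 0 ≤ x ≤ L, ∫sin²(nπx/L) dx = L/2 and ∫sin(nπx/L)·cos(nπx/L) dx = 0.
⟨p⟩ = 0.0000 and ⟨p²⟩ = 1.6234.
(Δp)² = 1.6234 − (0.0000)² = 1.6234.

1.62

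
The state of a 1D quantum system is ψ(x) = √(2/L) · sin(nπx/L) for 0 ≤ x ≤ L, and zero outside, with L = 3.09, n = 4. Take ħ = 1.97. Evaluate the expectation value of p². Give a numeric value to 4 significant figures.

64.19

p² ψ = −ħ² d²ψ/dx²; ⟨p²⟩ = −ħ² ∫ ψ*·ψ'' dx.
d/dx sin(nπx/L) = (nπ/L)·cos(nπx/L) and d²/dx² sin(nπx/L) = −(nπ/L)²·sin(nπx/L); on 0 ≤ x ≤ L, ∫sin²(nπx/L) dx = L/2 and ∫sin(nπx/L)·cos(nπx/L) dx = 0.
⟨p²⟩ = 64.185.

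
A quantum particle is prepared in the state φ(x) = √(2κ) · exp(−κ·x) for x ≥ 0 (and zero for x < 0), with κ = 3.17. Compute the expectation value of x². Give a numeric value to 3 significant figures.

⟨x²⟩ = ∫ x²·|φ|² dx (integrals over the domain).
Every integrand reduces to terms xʲ·e^(−2κx) on [0, ∞); use ∫₀^∞ xʲ·e^(−2κx) dx = j!/(2κ)^(j+1).
⟨x²⟩ = 0.049757.

0.0498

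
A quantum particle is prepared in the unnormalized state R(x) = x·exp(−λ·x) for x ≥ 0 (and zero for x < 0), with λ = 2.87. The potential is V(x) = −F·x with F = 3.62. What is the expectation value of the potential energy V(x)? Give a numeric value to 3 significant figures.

⟨V⟩ = ∫ V(x)·|R|² dx / ∫|R|² dx.
Every integrand reduces to terms xʲ·e^(−2λx) on [0, ∞); use ∫₀^∞ xʲ·e^(−2λx) dx = j!/(2λ)^(j+1).
State is unnormalized: ∫|R|² dx = 0.010575, and ∫R*·V(x)·R dx = -0.020008, so ⟨V⟩ = -0.020008 / 0.010575.
⟨V⟩ = -1.8920.

-1.89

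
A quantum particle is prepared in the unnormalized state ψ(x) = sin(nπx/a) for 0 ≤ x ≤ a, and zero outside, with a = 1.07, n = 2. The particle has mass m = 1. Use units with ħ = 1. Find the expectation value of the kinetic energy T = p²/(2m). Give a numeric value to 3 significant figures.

T = −(ħ²/2m) d²/dx², so ⟨T⟩ = −(ħ²/2m) ∫ ψ*·ψ'' dx / ∫|ψ|² dx; with m = 1.
d/dx sin(nπx/a) = (nπ/a)·cos(nπx/a) and d²/dx² sin(nπx/a) = −(nπ/a)²·sin(nπx/a); on 0 ≤ x ≤ a, ∫sin²(nπx/a) dx = a/2 and ∫sin(nπx/a)·cos(nπx/a) dx = 0.
State is unnormalized: ∫|ψ|² dx = 0.53500, and ∫ψ*·(−ħ²/2m · ψ'') dx = 9.2239, so ⟨T⟩ = 9.2239 / 0.53500.
⟨T⟩ = 17.241.

17.2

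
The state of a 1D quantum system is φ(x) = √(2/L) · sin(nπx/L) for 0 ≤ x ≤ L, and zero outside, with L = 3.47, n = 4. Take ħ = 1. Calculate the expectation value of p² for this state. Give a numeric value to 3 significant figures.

p² φ = −ħ² d²φ/dx²; ⟨p²⟩ = −ħ² ∫ φ*·φ'' dx.
d/dx sin(nπx/L) = (nπ/L)·cos(nπx/L) and d²/dx² sin(nπx/L) = −(nπ/L)²·sin(nπx/L); on 0 ≤ x ≤ L, ∫sin²(nπx/L) dx = L/2 and ∫sin(nπx/L)·cos(nπx/L) dx = 0.
⟨p²⟩ = 13.115.

13.1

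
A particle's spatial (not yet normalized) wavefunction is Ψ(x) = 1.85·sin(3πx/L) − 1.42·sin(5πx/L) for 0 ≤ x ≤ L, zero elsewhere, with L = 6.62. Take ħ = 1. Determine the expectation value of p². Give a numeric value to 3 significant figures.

3.36

p² Ψ = −ħ² d²Ψ/dx²; ⟨p²⟩ = −ħ² ∫ Ψ*·Ψ'' dx / ∫|Ψ|² dx.
d²/dx² sin(jπx/L) = −(jπ/L)²·sin(jπx/L); on 0 ≤ x ≤ L, ∫sin²(jπx/L) dx = L/2 and ∫sin(jπx/L)·sin(lπx/L) dx = 0 for j ≠ l, so only diagonal terms survive in ∫|Ψ|² and ∫Ψ·Ψ″; ∫Ψ·Ψ′ dx = [Ψ²/2] between the walls = 0.
State is unnormalized: ∫|Ψ|² dx = 18.003, and ∫Ψ*·(−ħ² Ψ'') dx = 60.539, so ⟨p²⟩ = 60.539 / 18.003.
⟨p²⟩ = 3.3628.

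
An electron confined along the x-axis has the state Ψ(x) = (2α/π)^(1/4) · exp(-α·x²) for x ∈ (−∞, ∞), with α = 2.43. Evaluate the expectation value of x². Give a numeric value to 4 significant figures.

⟨x²⟩ = ∫ x²·|Ψ|² dx (integrals over the domain).
Gaussian moments: ∫x^(2j)·e^(−2αx²) dx = (2j−1)!!/(4α)^j · √(π/(2α)), odd powers integrate to 0; here √(π/(2α)) = 0.80400.
⟨x²⟩ = 0.10288.

0.1029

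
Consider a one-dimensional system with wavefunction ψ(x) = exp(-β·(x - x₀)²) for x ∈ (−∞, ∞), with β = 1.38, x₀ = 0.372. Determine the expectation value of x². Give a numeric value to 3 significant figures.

0.320

⟨x²⟩ = ∫ x²·|ψ|² dx / ∫|ψ|² dx (integrals over the domain).
Gaussian moments (u = x − x₀): ∫u^(2j)·e^(−2βu²) du = (2j−1)!!/(4β)^j · √(π/(2β)), odd powers integrate to 0; here √(π/(2β)) = 1.0669.
State is unnormalized: ∫|ψ|² dx = 1.0669, and ∫ψ*·x²·ψ dx = 0.34092, so ⟨x²⟩ = 0.34092 / 1.0669.
⟨x²⟩ = 0.31954.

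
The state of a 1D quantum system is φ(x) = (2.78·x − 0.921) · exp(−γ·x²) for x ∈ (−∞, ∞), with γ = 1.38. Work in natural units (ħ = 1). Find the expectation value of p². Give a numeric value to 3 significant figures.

p² φ = −ħ² d²φ/dx²; ⟨p²⟩ = −ħ² ∫ φ*·φ'' dx / ∫|φ|² dx.
Expand each integrand as polynomial × e^(−2γx²) and use ∫x^(2j)·e^(−2γx²) dx = (2j−1)!!/(4γ)^j · √(π/(2γ)), odd powers → 0; here √(π/(2γ)) = 1.0669. Differentiate with the product rule, d/dx e^(−γx²) = −2γx·e^(−γx²).
State is unnormalized: ∫|φ|² dx = 2.3987, and ∫φ*·(−ħ² φ'') dx = 7.4329, so ⟨p²⟩ = 7.4329 / 2.3987.
⟨p²⟩ = 3.0987.

3.10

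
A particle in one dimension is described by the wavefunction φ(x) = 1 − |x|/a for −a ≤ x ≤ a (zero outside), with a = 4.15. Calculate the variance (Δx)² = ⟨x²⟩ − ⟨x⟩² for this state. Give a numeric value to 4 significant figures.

1.722

Compute ⟨x⟩ and ⟨x²⟩ separately, then (Δx)² = ⟨x²⟩ − ⟨x⟩².
φ is even, so ∫ over [−a, a] = 2∫₀ᵃ with φ = 1 − x/a there: ∫₀ᵃ (1 − x/a)² dx = a/3, ∫₀ᵃ x²(1 − x/a)² dx = a³/30, ∫₀ᵃ x⁴(1 − x/a)² dx = a⁵/105.
Normalization: ∫|φ|² dx = 2.7667.
⟨x⟩ = 0.0000 and ⟨x²⟩ = 1.7223.
(Δx)² = 1.7223 − (0.0000)² = 1.7223.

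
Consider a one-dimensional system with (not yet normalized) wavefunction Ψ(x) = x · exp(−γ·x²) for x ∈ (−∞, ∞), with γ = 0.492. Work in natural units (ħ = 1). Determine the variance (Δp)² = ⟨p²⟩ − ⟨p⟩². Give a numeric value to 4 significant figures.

Compute ⟨p⟩ and ⟨p²⟩ separately; (Δp)² = ⟨p²⟩ − ⟨p⟩².
Expand each integrand as polynomial × e^(−2γx²) and use ∫x^(2j)·e^(−2γx²) dx = (2j−1)!!/(4γ)^j · √(π/(2γ)), odd powers → 0; here √(π/(2γ)) = 1.7868. Differentiate with the product rule, d/dx e^(−γx²) = −2γx·e^(−γx²).
Normalization: ∫|Ψ|² dx = 0.90793.
⟨p⟩ = 0.0000 and ⟨p²⟩ = 1.4760.
(Δp)² = 1.4760 − (0.0000)² = 1.4760.

1.476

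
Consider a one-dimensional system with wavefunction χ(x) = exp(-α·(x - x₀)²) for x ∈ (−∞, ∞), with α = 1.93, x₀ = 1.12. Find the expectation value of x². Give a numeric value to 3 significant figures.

1.38

⟨x²⟩ = ∫ x²·|χ|² dx / ∫|χ|² dx (integrals over the domain).
Gaussian moments (u = x − x₀): ∫u^(2j)·e^(−2αu²) du = (2j−1)!!/(4α)^j · √(π/(2α)), odd powers integrate to 0; here √(π/(2α)) = 0.90216.
State is unnormalized: ∫|χ|² dx = 0.90216, and ∫χ*·x²·χ dx = 1.2485, so ⟨x²⟩ = 1.2485 / 0.90216.
⟨x²⟩ = 1.3839.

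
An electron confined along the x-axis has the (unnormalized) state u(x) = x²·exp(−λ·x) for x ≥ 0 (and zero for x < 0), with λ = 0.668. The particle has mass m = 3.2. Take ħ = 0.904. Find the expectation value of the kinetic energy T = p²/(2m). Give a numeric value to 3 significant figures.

T = −(ħ²/2m) d²/dx², so ⟨T⟩ = −(ħ²/2m) ∫ u*·u'' dx / ∫|u|² dx; with m = 3.2.
Differentiate x²·exp(−λ·x) with the product rule; every integrand then reduces to terms xʲ·e^(−2λx) on [0, ∞), with ∫₀^∞ xʲ·e^(−2λx) dx = j!/(2λ)^(j+1).
State is unnormalized: ∫|u|² dx = 5.6387, and ∫u*·(−ħ²/2m · u'') dx = 0.10709, so ⟨T⟩ = 0.10709 / 5.6387.
⟨T⟩ = 0.018993.

0.0190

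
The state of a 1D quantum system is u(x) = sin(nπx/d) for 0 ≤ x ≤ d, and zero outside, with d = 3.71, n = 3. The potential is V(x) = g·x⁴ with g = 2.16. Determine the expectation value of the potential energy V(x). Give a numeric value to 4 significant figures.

77.31

⟨V⟩ = ∫ V(x)·|u|² dx / ∫|u|² dx.
With sin²θ = (1 − cos2θ)/2 on 0 ≤ x ≤ d: ∫sin²(nπx/d) dx = d/2, ∫x·sin²(nπx/d) dx = d²/4, ∫x²·sin²(nπx/d) dx = d³·(1/6 − 1/(4n²π²)); higher powers xᵏ the same way, integrating xᵏ·cos(2nπx/d) by parts.
State is unnormalized: ∫|u|² dx = 1.8550, and ∫u*·V(x)·u dx = 143.42, so ⟨V⟩ = 143.42 / 1.8550.
⟨V⟩ = 77.314.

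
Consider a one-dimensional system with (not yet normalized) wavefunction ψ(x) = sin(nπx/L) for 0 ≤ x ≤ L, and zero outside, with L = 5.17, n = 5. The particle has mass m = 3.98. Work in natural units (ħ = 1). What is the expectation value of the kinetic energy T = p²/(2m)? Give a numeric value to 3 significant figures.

1.16

T = −(ħ²/2m) d²/dx², so ⟨T⟩ = −(ħ²/2m) ∫ ψ*·ψ'' dx / ∫|ψ|² dx; with m = 3.98.
d/dx sin(nπx/L) = (nπ/L)·cos(nπx/L) and d²/dx² sin(nπx/L) = −(nπ/L)²·sin(nπx/L); on 0 ≤ x ≤ L, ∫sin²(nπx/L) dx = L/2 and ∫sin(nπx/L)·cos(nπx/L) dx = 0.
State is unnormalized: ∫|ψ|² dx = 2.5850, and ∫ψ*·(−ħ²/2m · ψ'') dx = 2.9978, so ⟨T⟩ = 2.9978 / 2.5850.
⟨T⟩ = 1.1597.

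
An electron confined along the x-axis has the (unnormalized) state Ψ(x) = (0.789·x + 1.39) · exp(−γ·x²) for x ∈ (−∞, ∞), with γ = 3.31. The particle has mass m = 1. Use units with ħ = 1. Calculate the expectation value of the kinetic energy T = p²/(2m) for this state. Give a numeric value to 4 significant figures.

T = −(ħ²/2m) d²/dx², so ⟨T⟩ = −(ħ²/2m) ∫ Ψ*·Ψ'' dx / ∫|Ψ|² dx; with m = 1.
Expand each integrand as polynomial × e^(−2γx²) and use ∫x^(2j)·e^(−2γx²) dx = (2j−1)!!/(4γ)^j · √(π/(2γ)), odd powers → 0; here √(π/(2γ)) = 0.68888. Differentiate with the product rule, d/dx e^(−γx²) = −2γx·e^(−γx²).
State is unnormalized: ∫|Ψ|² dx = 1.3634, and ∫Ψ*·(−ħ²/2m · Ψ'') dx = 2.3636, so ⟨T⟩ = 2.3636 / 1.3634.
⟨T⟩ = 1.7336.

1.734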